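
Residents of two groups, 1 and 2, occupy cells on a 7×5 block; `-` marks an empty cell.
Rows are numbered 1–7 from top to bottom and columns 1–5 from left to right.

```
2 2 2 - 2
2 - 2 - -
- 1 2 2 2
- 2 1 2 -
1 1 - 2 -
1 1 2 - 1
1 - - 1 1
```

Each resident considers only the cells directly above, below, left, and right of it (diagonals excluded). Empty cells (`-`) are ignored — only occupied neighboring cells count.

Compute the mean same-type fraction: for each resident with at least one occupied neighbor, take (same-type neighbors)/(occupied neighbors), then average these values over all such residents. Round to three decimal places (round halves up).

(1,1)2 2/2
(1,2)2 2/2
(1,3)2 2/2
(1,5)2 — no occupied neighbors
(2,1)2 1/1
(2,3)2 2/2
(3,2)1 0/2
(3,3)2 2/4
(3,4)2 3/3
(3,5)2 1/1
(4,2)2 0/3
(4,3)1 0/3
(4,4)2 2/3
(5,1)1 2/2
(5,2)1 2/3
(5,4)2 1/1
(6,1)1 3/3
(6,2)1 2/3
(6,3)2 0/1
(6,5)1 1/1
(7,1)1 1/1
(7,4)1 1/1
(7,5)1 2/2
Sum over 22 residents: 2/2 + 2/2 + 2/2 + 1/1 + 2/2 + 0/2 + 2/4 + 3/3 + 1/1 + 0/3 + 0/3 + 2/3 + 2/2 + 2/3 + 1/1 + 3/3 + 2/3 + 0/1 + 1/1 + 1/1 + 1/1 + 2/2 = 33/2; mean = 33/2 ÷ 22 = 3/4 = 0.75 → 0.750.

0.750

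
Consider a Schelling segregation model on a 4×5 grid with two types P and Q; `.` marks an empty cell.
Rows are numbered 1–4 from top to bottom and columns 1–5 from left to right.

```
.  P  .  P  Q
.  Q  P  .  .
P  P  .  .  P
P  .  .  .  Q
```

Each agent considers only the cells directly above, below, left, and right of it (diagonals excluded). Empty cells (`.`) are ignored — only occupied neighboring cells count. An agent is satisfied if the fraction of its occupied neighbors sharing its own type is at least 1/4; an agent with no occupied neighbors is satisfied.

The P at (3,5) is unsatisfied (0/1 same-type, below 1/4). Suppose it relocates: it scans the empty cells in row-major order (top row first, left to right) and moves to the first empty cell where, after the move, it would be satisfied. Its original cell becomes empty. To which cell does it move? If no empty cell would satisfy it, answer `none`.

Vacating (3,5). Empty cells in order:
  (1,1): 1/1 same-type → satisfied — stop here.

(1,1)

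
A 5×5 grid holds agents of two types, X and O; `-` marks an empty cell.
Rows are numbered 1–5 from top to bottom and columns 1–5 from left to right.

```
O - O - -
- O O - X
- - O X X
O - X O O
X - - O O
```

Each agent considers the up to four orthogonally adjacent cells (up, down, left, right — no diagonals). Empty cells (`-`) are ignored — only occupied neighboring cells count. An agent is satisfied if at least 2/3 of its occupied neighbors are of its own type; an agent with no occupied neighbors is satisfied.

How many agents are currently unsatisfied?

(1,1)O 0/0 ✓
(1,3)O 1/1 ✓
(2,2)O 1/1 ✓
(2,3)O 3/3 ✓
(2,5)X 1/1 ✓
(3,3)O 1/3 ✗
(3,4)X 1/3 ✗
(3,5)X 2/3 ✓
(4,1)O 0/1 ✗
(4,3)X 0/2 ✗
(4,4)O 2/4 ✗
(4,5)O 2/3 ✓
(5,1)X 0/1 ✗
(5,4)O 2/2 ✓
(5,5)O 2/2 ✓
Unsatisfied: (3,3), (3,4), (4,1), (4,3), (4,4), (5,1) — 6 in total.

6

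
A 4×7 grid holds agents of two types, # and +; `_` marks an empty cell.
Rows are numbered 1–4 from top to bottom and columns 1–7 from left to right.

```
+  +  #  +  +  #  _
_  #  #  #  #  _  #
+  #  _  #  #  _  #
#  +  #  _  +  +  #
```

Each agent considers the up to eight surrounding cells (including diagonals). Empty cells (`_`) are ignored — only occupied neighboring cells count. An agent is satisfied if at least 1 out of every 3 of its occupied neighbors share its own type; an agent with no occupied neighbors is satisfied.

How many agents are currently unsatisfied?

6

Row 1: (1,1)+ 1/2 satisfied · (1,2)+ 1/4 not · (1,3)# 3/5 satisfied · (1,4)+ 1/5 not · (1,5)+ 1/4 not · (1,6)# 2/3 satisfied
Row 2: (2,2)# 3/6 satisfied · (2,3)# 5/7 satisfied · (2,4)# 5/7 satisfied · (2,5)# 4/6 satisfied · (2,7)# 2/2 satisfied
Row 3: (3,1)+ 1/4 not · (3,2)# 4/6 satisfied · (3,4)# 5/6 satisfied · (3,5)# 3/5 satisfied · (3,7)# 2/3 satisfied
Row 4: (4,1)# 1/3 satisfied · (4,2)+ 1/4 not · (4,3)# 2/3 satisfied · (4,5)+ 1/3 satisfied · (4,6)+ 1/4 not · (4,7)# 1/2 satisfied
Unsatisfied: (1,2), (1,4), (1,5), (3,1), (4,2), (4,6) — 6 in total.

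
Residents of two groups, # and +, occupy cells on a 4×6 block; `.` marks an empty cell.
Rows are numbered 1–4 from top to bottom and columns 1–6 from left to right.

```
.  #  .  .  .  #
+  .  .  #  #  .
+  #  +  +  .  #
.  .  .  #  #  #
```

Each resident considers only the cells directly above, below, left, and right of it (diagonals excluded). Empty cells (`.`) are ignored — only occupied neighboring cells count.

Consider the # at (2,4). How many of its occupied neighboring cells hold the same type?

Occupied neighbors of (2,4): (3,4)=+, (2,5)=#.
Same type (#): 1 of 2.

1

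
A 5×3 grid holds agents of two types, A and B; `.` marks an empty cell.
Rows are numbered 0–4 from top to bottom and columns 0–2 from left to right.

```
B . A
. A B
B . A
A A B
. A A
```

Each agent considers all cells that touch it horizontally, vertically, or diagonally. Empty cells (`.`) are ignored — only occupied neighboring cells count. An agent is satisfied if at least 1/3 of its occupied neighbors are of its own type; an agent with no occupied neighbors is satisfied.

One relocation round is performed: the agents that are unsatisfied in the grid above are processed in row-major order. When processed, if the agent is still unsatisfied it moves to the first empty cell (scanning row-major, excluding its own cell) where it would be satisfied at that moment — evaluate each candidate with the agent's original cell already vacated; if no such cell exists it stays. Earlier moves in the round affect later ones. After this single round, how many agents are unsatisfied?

1

Initially unsatisfied (in order): (0,0), (1,2), (2,0), (3,2).
  (0,0) → (0,1).
  (1,2) → (0,0).
  (2,0) → (1,0).
  (3,2): no empty cell satisfies it; stays.
Resulting grid:
B B A
B A .
. . A
A A B
. A A
Unsatisfied now: (3,2).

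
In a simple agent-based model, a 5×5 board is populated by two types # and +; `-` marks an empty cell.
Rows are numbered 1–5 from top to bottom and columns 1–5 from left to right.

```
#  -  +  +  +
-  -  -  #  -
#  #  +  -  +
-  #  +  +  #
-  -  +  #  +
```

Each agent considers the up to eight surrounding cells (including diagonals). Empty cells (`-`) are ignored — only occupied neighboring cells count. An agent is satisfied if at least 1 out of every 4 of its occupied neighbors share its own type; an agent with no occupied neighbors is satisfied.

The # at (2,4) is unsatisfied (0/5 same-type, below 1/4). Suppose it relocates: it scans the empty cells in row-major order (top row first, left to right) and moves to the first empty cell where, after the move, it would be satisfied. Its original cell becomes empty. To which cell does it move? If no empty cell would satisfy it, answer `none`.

Vacating (2,4). Empty cells in order:
  (1,2): 1/2 same-type → satisfied — stop here.

(1,2)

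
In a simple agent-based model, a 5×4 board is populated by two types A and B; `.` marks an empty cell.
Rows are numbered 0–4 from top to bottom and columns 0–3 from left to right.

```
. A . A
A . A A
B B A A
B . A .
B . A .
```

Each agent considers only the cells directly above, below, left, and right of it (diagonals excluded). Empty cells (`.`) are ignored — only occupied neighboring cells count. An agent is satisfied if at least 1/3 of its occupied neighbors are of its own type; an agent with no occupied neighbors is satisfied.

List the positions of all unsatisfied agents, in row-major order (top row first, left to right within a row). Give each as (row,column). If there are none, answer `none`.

(0,1)A 0/0 ✓
(0,3)A 1/1 ✓
(1,0)A 0/1 ✗
(1,2)A 2/2 ✓
(1,3)A 3/3 ✓
(2,0)B 2/3 ✓
(2,1)B 1/2 ✓
(2,2)A 3/4 ✓
(2,3)A 2/2 ✓
(3,0)B 2/2 ✓
(3,2)A 2/2 ✓
(4,0)B 1/1 ✓
(4,2)A 1/1 ✓

(1,0)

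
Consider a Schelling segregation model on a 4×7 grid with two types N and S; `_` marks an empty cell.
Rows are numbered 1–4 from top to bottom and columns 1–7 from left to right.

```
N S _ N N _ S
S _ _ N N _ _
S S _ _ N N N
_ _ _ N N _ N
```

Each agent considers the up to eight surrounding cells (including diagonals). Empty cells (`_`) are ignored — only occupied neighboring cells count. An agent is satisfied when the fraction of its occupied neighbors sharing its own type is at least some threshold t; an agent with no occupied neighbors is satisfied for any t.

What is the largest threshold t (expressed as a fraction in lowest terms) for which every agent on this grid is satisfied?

Row 1: (1,1)N 0/2 · (1,2)S 1/2 · (1,4)N 3/3 · (1,5)N 3/3 · (1,7)S — no occupied neighbors
Row 2: (2,1)S 3/4 · (2,4)N 4/4 · (2,5)N 5/5
Row 3: (3,1)S 2/2 · (3,2)S 2/2 · (3,5)N 5/5 · (3,6)N 5/5 · (3,7)N 2/2
Row 4: (4,4)N 2/2 · (4,5)N 3/3 · (4,7)N 2/2
The smallest same-type fraction is 0/2 at (1,1), which reduces to 0/1. Any threshold above that leaves this agent unsatisfied.

0/1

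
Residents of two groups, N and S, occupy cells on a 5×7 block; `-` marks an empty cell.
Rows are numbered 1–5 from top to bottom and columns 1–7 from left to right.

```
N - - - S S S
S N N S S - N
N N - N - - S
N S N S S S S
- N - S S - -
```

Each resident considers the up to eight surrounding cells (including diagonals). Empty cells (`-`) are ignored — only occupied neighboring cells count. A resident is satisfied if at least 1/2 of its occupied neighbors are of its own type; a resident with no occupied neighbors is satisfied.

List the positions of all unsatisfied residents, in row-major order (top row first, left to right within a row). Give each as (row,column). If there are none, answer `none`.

(2,1), (2,7), (3,4), (4,2)

(1,1)N 1/2 ✓
(1,5)S 3/3 ✓
(1,6)S 3/4 ✓
(1,7)S 1/2 ✓
(2,1)S 0/4 ✗
(2,2)N 4/5 ✓
(2,3)N 3/4 ✓
(2,4)S 2/4 ✓
(2,5)S 3/4 ✓
(2,7)N 0/3 ✗
(3,1)N 3/5 ✓
(3,2)N 5/7 ✓
(3,4)N 2/6 ✗
(3,7)S 2/3 ✓
(4,1)N 3/4 ✓
(4,2)S 0/5 ✗
(4,3)N 3/6 ✓
(4,4)S 3/5 ✓
(4,5)S 4/5 ✓
(4,6)S 4/4 ✓
(4,7)S 2/2 ✓
(5,2)N 2/3 ✓
(5,4)S 3/4 ✓
(5,5)S 4/4 ✓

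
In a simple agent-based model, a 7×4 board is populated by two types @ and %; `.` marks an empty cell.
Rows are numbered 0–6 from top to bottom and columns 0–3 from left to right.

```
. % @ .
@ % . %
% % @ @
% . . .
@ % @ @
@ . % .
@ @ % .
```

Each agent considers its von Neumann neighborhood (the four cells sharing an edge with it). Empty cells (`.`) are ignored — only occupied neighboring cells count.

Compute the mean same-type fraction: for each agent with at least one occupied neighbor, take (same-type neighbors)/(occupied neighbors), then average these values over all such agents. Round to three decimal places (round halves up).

Row 0: (0,1)% 1/2 · (0,2)@ 0/1
Row 1: (1,0)@ 0/2 · (1,1)% 2/3 · (1,3)% 0/1
Row 2: (2,0)% 2/3 · (2,1)% 2/3 · (2,2)@ 1/2 · (2,3)@ 1/2
Row 3: (3,0)% 1/2
Row 4: (4,0)@ 1/3 · (4,1)% 0/2 · (4,2)@ 1/3 · (4,3)@ 1/1
Row 5: (5,0)@ 2/2 · (5,2)% 1/2
Row 6: (6,0)@ 2/2 · (6,1)@ 1/2 · (6,2)% 1/2
Sum over 19 agents: 1/2 + 0/1 + 0/2 + 2/3 + 0/1 + 2/3 + 2/3 + 1/2 + 1/2 + 1/2 + 1/3 + 0/2 + 1/3 + 1/1 + 2/2 + 1/2 + 2/2 + 1/2 + 1/2 = 55/6; mean = 55/6 ÷ 19 = 55/114 = 0.482456… → 0.482.

0.482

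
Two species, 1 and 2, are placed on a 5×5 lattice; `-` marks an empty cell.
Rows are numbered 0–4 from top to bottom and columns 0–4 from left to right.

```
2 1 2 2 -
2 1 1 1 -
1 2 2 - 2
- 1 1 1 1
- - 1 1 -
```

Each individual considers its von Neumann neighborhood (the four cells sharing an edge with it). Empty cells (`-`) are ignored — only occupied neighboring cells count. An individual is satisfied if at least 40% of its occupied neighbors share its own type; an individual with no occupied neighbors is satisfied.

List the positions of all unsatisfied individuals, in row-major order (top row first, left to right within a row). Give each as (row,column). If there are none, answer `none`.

(0,0)2 1/2 ✓
(0,1)1 1/3 ✗
(0,2)2 1/3 ✗
(0,3)2 1/2 ✓
(1,0)2 1/3 ✗
(1,1)1 2/4 ✓
(1,2)1 2/4 ✓
(1,3)1 1/2 ✓
(2,0)1 0/2 ✗
(2,1)2 1/4 ✗
(2,2)2 1/3 ✗
(2,4)2 0/1 ✗
(3,1)1 1/2 ✓
(3,2)1 3/4 ✓
(3,3)1 3/3 ✓
(3,4)1 1/2 ✓
(4,2)1 2/2 ✓
(4,3)1 2/2 ✓

(0,1), (0,2), (1,0), (2,0), (2,1), (2,2), (2,4)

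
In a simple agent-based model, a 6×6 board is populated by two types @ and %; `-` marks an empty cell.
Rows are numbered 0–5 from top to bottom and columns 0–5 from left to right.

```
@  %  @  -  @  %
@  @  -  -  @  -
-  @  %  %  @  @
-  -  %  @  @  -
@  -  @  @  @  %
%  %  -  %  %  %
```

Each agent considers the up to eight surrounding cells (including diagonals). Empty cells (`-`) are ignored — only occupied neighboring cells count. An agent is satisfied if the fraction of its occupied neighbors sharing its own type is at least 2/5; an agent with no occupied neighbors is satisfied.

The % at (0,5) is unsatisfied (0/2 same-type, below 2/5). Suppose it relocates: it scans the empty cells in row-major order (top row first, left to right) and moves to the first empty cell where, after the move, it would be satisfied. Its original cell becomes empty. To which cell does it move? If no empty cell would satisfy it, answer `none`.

(1,2)

Vacating (0,5). Empty cells in order:
  (0,3): 0/3 same-type → still unsatisfied.
  (1,2): 3/6 same-type → satisfied — stop here.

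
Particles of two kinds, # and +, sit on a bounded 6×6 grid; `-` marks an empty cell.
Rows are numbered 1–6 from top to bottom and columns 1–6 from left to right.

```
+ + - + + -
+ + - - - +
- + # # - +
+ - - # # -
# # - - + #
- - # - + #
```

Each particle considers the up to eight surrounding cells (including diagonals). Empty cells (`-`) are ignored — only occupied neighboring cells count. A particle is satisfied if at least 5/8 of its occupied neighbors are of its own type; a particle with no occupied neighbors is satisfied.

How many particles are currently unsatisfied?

Row 1: (1,1)+ 3/3 ok · (1,2)+ 3/3 ok · (1,4)+ 1/1 ok · (1,5)+ 2/2 ok
Row 2: (2,1)+ 4/4 ok · (2,2)+ 4/5 ok · (2,6)+ 2/2 ok
Row 3: (3,2)+ 3/4 ok · (3,3)# 2/4 unhappy · (3,4)# 3/3 ok · (3,6)+ 1/2 unhappy
Row 4: (4,1)+ 1/3 unhappy · (4,4)# 3/4 ok · (4,5)# 3/5 unhappy
Row 5: (5,1)# 1/2 unhappy · (5,2)# 2/3 ok · (5,5)+ 1/5 unhappy · (5,6)# 2/4 unhappy
Row 6: (6,3)# 1/1 ok · (6,5)+ 1/3 unhappy · (6,6)# 1/3 unhappy
Unsatisfied: (3,3), (3,6), (4,1), (4,5), (5,1), (5,5), (5,6), (6,5), (6,6) — 9 in total.

9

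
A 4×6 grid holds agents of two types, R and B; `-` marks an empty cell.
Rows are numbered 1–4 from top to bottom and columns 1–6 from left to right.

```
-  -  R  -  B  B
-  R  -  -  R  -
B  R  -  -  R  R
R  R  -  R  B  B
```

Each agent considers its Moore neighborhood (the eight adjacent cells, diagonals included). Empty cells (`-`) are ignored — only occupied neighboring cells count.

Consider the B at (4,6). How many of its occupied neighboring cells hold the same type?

Occupied neighbors of (4,6): (3,5)=R, (3,6)=R, (4,5)=B.
Same type (B): 1 of 3.

1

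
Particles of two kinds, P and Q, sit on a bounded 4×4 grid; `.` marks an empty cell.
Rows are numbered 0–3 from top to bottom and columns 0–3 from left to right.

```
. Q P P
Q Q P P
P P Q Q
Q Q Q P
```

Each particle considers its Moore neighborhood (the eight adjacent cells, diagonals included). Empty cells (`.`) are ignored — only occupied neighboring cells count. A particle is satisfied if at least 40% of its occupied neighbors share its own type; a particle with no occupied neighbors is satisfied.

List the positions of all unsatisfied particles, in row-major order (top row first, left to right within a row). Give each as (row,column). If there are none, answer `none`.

(0,1)Q 2/4 ✓
(0,2)P 3/5 ✓
(0,3)P 3/3 ✓
(1,0)Q 2/4 ✓
(1,1)Q 3/7 ✓
(1,2)P 4/8 ✓
(1,3)P 3/5 ✓
(2,0)P 1/5 ✗
(2,1)P 2/8 ✗
(2,2)Q 4/8 ✓
(2,3)Q 2/5 ✓
(3,0)Q 1/3 ✗
(3,1)Q 3/5 ✓
(3,2)Q 3/5 ✓
(3,3)P 0/3 ✗

(2,0), (2,1), (3,0), (3,3)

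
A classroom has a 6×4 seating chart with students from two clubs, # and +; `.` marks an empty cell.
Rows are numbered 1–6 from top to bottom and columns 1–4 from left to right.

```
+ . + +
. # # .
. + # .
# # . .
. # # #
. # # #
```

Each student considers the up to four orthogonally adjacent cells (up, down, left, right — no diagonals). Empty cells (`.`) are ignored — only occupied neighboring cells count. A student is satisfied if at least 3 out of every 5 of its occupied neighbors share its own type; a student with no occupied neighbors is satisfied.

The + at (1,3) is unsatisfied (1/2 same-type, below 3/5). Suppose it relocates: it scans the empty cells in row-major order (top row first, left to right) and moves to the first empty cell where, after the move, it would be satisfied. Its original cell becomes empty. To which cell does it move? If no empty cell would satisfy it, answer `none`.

none

Vacating (1,3). Empty cells in order:
  (1,2): 1/2 same-type → still unsatisfied.
  (2,1): 1/2 same-type → still unsatisfied.
  (2,4): 1/2 same-type → still unsatisfied.
  (3,1): 1/2 same-type → still unsatisfied.
  (3,4): 0/1 same-type → still unsatisfied.
  (4,3): 0/3 same-type → still unsatisfied.
  (4,4): 0/1 same-type → still unsatisfied.
  (5,1): 0/2 same-type → still unsatisfied.
  (6,1): 0/1 same-type → still unsatisfied.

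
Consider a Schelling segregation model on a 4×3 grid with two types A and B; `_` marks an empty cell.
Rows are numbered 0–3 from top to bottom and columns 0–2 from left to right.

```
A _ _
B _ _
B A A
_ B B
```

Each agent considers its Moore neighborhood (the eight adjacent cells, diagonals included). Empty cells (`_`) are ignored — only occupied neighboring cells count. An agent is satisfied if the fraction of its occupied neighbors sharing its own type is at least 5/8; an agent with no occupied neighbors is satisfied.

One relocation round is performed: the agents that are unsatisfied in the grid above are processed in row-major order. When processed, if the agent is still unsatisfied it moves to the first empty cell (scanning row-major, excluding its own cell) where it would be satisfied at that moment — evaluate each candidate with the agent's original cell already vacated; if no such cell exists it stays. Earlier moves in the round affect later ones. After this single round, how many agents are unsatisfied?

Initially unsatisfied (in order): (0,0), (1,0), (2,1), (2,2), (3,1), (3,2).
  (0,0) → (0,2).
  (1,0) → (0,0).
  (2,1) → (1,2).
  (2,2) → (0,1).
  (3,1): now satisfied by earlier moves; stays.
  (3,2): now satisfied by earlier moves; stays.
Resulting grid:
B A A
_ _ A
B _ _
_ B B
Unsatisfied now: (0,0).

1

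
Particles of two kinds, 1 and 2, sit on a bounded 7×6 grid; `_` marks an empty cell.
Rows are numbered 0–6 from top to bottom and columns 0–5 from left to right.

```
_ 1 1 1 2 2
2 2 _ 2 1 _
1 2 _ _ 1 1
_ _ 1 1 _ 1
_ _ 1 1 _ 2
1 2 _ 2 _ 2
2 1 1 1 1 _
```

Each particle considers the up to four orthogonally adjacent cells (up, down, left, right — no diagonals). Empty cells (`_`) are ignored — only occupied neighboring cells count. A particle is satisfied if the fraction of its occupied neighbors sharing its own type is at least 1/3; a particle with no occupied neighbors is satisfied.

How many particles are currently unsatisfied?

6

(0,1)1 1/2 ✓
(0,2)1 2/2 ✓
(0,3)1 1/3 ✓
(0,4)2 1/3 ✓
(0,5)2 1/1 ✓
(1,0)2 1/2 ✓
(1,1)2 2/3 ✓
(1,3)2 0/2 ✗
(1,4)1 1/3 ✓
(2,0)1 0/2 ✗
(2,1)2 1/2 ✓
(2,4)1 2/2 ✓
(2,5)1 2/2 ✓
(3,2)1 2/2 ✓
(3,3)1 2/2 ✓
(3,5)1 1/2 ✓
(4,2)1 2/2 ✓
(4,3)1 2/3 ✓
(4,5)2 1/2 ✓
(5,0)1 0/2 ✗
(5,1)2 0/2 ✗
(5,3)2 0/2 ✗
(5,5)2 1/1 ✓
(6,0)2 0/2 ✗
(6,1)1 1/3 ✓
(6,2)1 2/2 ✓
(6,3)1 2/3 ✓
(6,4)1 1/1 ✓
Unsatisfied: (1,3), (2,0), (5,0), (5,1), (5,3), (6,0) — 6 in total.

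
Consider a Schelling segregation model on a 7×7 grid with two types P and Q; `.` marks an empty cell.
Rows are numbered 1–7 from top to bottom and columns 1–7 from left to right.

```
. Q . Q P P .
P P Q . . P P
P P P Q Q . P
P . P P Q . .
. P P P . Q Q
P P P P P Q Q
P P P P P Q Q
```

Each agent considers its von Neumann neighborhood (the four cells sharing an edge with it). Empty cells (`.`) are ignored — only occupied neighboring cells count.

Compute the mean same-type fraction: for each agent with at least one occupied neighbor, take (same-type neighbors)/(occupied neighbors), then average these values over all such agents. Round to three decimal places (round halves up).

Row 1: (1,2)Q 0/1 · (1,4)Q 0/1 · (1,5)P 1/2 · (1,6)P 2/2
Row 2: (2,1)P 2/2 · (2,2)P 2/4 · (2,3)Q 0/2 · (2,6)P 2/2 · (2,7)P 2/2
Row 3: (3,1)P 3/3 · (3,2)P 3/3 · (3,3)P 2/4 · (3,4)Q 1/3 · (3,5)Q 2/2 · (3,7)P 1/1
Row 4: (4,1)P 1/1 · (4,3)P 3/3 · (4,4)P 2/4 · (4,5)Q 1/2
Row 5: (5,2)P 2/2 · (5,3)P 4/4 · (5,4)P 3/3 · (5,6)Q 2/2 · (5,7)Q 2/2
Row 6: (6,1)P 2/2 · (6,2)P 4/4 · (6,3)P 4/4 · (6,4)P 4/4 · (6,5)P 2/3 · (6,6)Q 3/4 · (6,7)Q 3/3
Row 7: (7,1)P 2/2 · (7,2)P 3/3 · (7,3)P 3/3 · (7,4)P 3/3 · (7,5)P 2/3 · (7,6)Q 2/3 · (7,7)Q 2/2
Sum over 38 agents: 0/1 + 0/1 + 1/2 + 2/2 + 2/2 + 2/4 + 0/2 + 2/2 + 2/2 + 3/3 + 3/3 + 2/4 + 1/3 + 2/2 + 1/1 + 1/1 + 3/3 + 2/4 + 1/2 + 2/2 + 4/4 + 3/3 + 2/2 + 2/2 + 2/2 + 4/4 + 4/4 + 4/4 + 2/3 + 3/4 + 3/3 + 2/2 + 3/3 + 3/3 + 3/3 + 2/3 + 2/3 + 2/2 = 367/12; mean = 367/12 ÷ 38 = 367/456 = 0.804824… → 0.805.

0.805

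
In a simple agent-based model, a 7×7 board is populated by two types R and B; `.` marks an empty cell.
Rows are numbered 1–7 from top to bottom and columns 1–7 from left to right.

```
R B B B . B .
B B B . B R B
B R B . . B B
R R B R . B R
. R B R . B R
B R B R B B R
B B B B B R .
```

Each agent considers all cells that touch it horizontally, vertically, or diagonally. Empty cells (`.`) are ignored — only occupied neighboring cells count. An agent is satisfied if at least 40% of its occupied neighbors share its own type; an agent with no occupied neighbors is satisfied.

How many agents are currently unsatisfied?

(1,1)R 0/3 unhappy
(1,2)B 4/5 ok
(1,3)B 4/4 ok
(1,4)B 3/3 ok
(1,6)B 2/3 ok
(2,1)B 3/5 ok
(2,2)B 6/8 ok
(2,3)B 5/6 ok
(2,5)B 3/4 ok
(2,6)R 0/5 unhappy
(2,7)B 3/4 ok
(3,1)B 2/5 ok
(3,2)R 2/8 unhappy
(3,3)B 3/6 ok
(3,6)B 4/6 ok
(3,7)B 3/5 ok
(4,1)R 3/4 ok
(4,2)R 3/7 ok
(4,3)B 2/7 unhappy
(4,4)R 1/4 unhappy
(4,6)B 3/5 ok
(4,7)R 1/5 unhappy
(5,2)R 3/7 ok
(5,3)B 2/8 unhappy
(5,4)R 2/6 unhappy
(5,6)B 3/6 ok
(5,7)R 2/5 ok
(6,1)B 2/4 ok
(6,2)R 1/7 unhappy
(6,3)B 4/8 ok
(6,4)R 1/7 unhappy
(6,5)B 4/7 ok
(6,6)B 3/6 ok
(6,7)R 2/4 ok
(7,1)B 2/3 ok
(7,2)B 4/5 ok
(7,3)B 3/5 ok
(7,4)B 4/5 ok
(7,5)B 3/5 ok
(7,6)R 1/4 unhappy
Unsatisfied: (1,1), (2,6), (3,2), (4,3), (4,4), (4,7), (5,3), (5,4), (6,2), (6,4), (7,6) — 11 in total.

11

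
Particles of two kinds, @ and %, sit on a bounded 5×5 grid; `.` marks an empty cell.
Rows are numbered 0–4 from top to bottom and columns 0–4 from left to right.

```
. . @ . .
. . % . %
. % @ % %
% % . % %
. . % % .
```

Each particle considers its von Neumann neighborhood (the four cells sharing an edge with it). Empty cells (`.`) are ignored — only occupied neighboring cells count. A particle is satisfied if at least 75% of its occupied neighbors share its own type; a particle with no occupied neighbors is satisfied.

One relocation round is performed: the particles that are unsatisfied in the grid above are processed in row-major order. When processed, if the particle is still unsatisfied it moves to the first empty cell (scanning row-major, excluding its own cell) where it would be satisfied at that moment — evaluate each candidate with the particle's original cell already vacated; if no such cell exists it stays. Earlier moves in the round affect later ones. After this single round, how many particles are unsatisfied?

Initially unsatisfied (in order): (0,2), (1,2), (2,1), (2,2), (2,3).
  (0,2) → (0,0).
  (1,2) → (0,2).
  (2,1) → (0,3).
  (2,2) → (1,0).
  (2,3): now satisfied by earlier moves; stays.
Resulting grid:
@ . % % .
@ . . . %
. . . % %
% % . % %
. . % % .
All satisfied now.

0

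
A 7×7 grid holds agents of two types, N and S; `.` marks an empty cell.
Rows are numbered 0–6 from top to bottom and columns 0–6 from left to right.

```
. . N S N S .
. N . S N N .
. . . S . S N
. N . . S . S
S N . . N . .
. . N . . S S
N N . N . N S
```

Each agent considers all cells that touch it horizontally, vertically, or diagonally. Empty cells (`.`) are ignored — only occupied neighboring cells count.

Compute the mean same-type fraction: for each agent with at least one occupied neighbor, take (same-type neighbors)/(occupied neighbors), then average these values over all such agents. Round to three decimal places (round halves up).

0.513

Row 0: (0,2)N 1/3 · (0,3)S 1/4 · (0,4)N 2/5 · (0,5)S 0/3
Row 1: (1,1)N 1/1 · (1,3)S 2/5 · (1,4)N 2/7 · (1,5)N 3/5
Row 2: (2,3)S 2/3 · (2,5)S 2/5 · (2,6)N 1/3
Row 3: (3,1)N 1/2 · (3,4)S 2/3 · (3,6)S 1/2
Row 4: (4,0)S 0/2 · (4,1)N 2/3 · (4,4)N 0/2
Row 5: (5,2)N 3/3 · (5,5)S 2/4 · (5,6)S 2/3
Row 6: (6,0)N 1/1 · (6,1)N 2/2 · (6,3)N 1/1 · (6,5)N 0/3 · (6,6)S 2/3
Sum over 25 agents: 1/3 + 1/4 + 2/5 + 0/3 + 1/1 + 2/5 + 2/7 + 3/5 + 2/3 + 2/5 + 1/3 + 1/2 + 2/3 + 1/2 + 0/2 + 2/3 + 0/2 + 3/3 + 2/4 + 2/3 + 1/1 + 2/2 + 1/1 + 0/3 + 2/3 = 1797/140; mean = 1797/140 ÷ 25 = 1797/3500 = 0.513428… → 0.513.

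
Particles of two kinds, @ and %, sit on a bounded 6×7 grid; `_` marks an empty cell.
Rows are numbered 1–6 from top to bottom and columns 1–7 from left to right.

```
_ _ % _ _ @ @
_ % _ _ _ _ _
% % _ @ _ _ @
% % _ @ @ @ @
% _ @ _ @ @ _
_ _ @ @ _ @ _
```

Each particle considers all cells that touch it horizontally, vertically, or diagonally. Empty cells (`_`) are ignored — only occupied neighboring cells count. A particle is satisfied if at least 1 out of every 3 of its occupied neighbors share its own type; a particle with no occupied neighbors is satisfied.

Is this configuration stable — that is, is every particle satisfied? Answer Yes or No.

Row 1: (1,3)% 1/1 ✓ · (1,6)@ 1/1 ✓ · (1,7)@ 1/1 ✓
Row 2: (2,2)% 3/3 ✓
Row 3: (3,1)% 4/4 ✓ · (3,2)% 4/4 ✓ · (3,4)@ 2/2 ✓ · (3,7)@ 2/2 ✓
Row 4: (4,1)% 4/4 ✓ · (4,2)% 4/5 ✓ · (4,4)@ 4/4 ✓ · (4,5)@ 5/5 ✓ · (4,6)@ 5/5 ✓ · (4,7)@ 3/3 ✓
Row 5: (5,1)% 2/2 ✓ · (5,3)@ 3/4 ✓ · (5,5)@ 6/6 ✓ · (5,6)@ 5/5 ✓
Row 6: (6,3)@ 2/2 ✓ · (6,4)@ 3/3 ✓ · (6,6)@ 2/2 ✓
All meet the threshold, so the configuration is stable.

Yes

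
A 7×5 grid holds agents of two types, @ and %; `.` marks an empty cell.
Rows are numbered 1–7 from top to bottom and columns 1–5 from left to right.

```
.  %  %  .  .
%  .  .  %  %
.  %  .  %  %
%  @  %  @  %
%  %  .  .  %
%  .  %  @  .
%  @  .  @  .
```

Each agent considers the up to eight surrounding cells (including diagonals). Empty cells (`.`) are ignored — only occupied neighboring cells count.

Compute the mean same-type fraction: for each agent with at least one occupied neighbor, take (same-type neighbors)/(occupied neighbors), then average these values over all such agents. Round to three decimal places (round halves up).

(1,2)% 2/2
(1,3)% 2/2
(2,1)% 2/2
(2,4)% 4/4
(2,5)% 3/3
(3,2)% 3/4
(3,4)% 5/6
(3,5)% 4/5
(4,1)% 3/4
(4,2)@ 0/5
(4,3)% 3/5
(4,4)@ 0/5
(4,5)% 3/4
(5,1)% 3/4
(5,2)% 5/6
(5,5)% 1/3
(6,1)% 3/4
(6,3)% 1/4
(6,4)@ 1/3
(7,1)% 1/2
(7,2)@ 0/3
(7,4)@ 1/2
Sum over 22 agents: 2/2 + 2/2 + 2/2 + 4/4 + 3/3 + 3/4 + 5/6 + 4/5 + 3/4 + 0/5 + 3/5 + 0/5 + 3/4 + 3/4 + 5/6 + 1/3 + 3/4 + 1/4 + 1/3 + 1/2 + 0/3 + 1/2 = 206/15; mean = 206/15 ÷ 22 = 103/165 = 0.624242… → 0.624.

0.624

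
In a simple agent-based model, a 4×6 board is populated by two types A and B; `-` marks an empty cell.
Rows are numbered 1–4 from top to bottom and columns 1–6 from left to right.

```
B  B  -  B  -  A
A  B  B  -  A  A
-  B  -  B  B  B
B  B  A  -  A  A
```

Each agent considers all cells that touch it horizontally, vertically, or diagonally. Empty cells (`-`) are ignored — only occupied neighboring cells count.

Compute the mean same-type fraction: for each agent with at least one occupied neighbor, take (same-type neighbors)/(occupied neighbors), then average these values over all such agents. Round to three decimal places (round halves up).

(1,1)B 2/3
(1,2)B 3/4
(1,4)B 1/2
(1,6)A 2/2
(2,1)A 0/4
(2,2)B 4/5
(2,3)B 5/5
(2,5)A 2/6
(2,6)A 2/4
(3,2)B 4/6
(3,4)B 2/5
(3,5)B 2/6
(3,6)B 1/5
(4,1)B 2/2
(4,2)B 2/3
(4,3)A 0/3
(4,5)A 1/4
(4,6)A 1/3
Sum over 18 agents: 2/3 + 3/4 + 1/2 + 2/2 + 0/4 + 4/5 + 5/5 + 2/6 + 2/4 + 4/6 + 2/5 + 2/6 + 1/5 + 2/2 + 2/3 + 0/3 + 1/4 + 1/3 = 47/5; mean = 47/5 ÷ 18 = 47/90 = 0.522222… → 0.522.

0.522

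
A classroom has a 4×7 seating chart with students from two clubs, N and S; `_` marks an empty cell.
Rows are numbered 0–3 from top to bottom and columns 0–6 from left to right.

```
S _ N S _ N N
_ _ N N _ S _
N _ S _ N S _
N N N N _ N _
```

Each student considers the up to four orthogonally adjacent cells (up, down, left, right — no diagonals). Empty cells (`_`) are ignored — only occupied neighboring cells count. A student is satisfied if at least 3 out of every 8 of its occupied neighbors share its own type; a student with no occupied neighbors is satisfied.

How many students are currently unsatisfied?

5

(0,0)S 0/0 ok
(0,2)N 1/2 ok
(0,3)S 0/2 unhappy
(0,5)N 1/2 ok
(0,6)N 1/1 ok
(1,2)N 2/3 ok
(1,3)N 1/2 ok
(1,5)S 1/2 ok
(2,0)N 1/1 ok
(2,2)S 0/2 unhappy
(2,4)N 0/1 unhappy
(2,5)S 1/3 unhappy
(3,0)N 2/2 ok
(3,1)N 2/2 ok
(3,2)N 2/3 ok
(3,3)N 1/1 ok
(3,5)N 0/1 unhappy
Unsatisfied: (0,3), (2,2), (2,4), (2,5), (3,5) — 5 in total.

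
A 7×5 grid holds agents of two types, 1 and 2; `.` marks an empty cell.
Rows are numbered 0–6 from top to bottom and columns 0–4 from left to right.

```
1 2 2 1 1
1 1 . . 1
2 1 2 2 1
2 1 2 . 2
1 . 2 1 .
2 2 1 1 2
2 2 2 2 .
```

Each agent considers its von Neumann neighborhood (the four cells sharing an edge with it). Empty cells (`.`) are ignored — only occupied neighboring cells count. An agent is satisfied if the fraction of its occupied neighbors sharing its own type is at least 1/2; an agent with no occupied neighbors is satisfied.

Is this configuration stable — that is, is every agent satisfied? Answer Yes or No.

No

Row 0: (0,0)1 1/2 ✓ · (0,1)2 1/3 ✗ · (0,2)2 1/2 ✓ · (0,3)1 1/2 ✓ · (0,4)1 2/2 ✓
Row 1: (1,0)1 2/3 ✓ · (1,1)1 2/3 ✓ · (1,4)1 2/2 ✓
Row 2: (2,0)2 1/3 ✗ · (2,1)1 2/4 ✓ · (2,2)2 2/3 ✓ · (2,3)2 1/2 ✓ · (2,4)1 1/3 ✗
Row 3: (3,0)2 1/3 ✗ · (3,1)1 1/3 ✗ · (3,2)2 2/3 ✓ · (3,4)2 0/1 ✗
Row 4: (4,0)1 0/2 ✗ · (4,2)2 1/3 ✗ · (4,3)1 1/2 ✓
Row 5: (5,0)2 2/3 ✓ · (5,1)2 2/3 ✓ · (5,2)1 1/4 ✗ · (5,3)1 2/4 ✓ · (5,4)2 0/1 ✗
Row 6: (6,0)2 2/2 ✓ · (6,1)2 3/3 ✓ · (6,2)2 2/3 ✓ · (6,3)2 1/2 ✓
For instance (0,1) has only 1/3 same-type neighbors, below 1/2.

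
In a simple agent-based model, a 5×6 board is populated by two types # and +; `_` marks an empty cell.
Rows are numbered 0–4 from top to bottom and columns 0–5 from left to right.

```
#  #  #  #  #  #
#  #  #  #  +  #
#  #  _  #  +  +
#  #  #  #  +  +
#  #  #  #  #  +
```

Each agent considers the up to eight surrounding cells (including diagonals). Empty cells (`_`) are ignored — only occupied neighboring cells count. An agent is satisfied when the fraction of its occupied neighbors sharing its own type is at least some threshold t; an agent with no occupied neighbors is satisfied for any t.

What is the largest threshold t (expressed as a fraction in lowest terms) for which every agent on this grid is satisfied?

(0,0)# 3/3
(0,1)# 5/5
(0,2)# 5/5
(0,3)# 4/5
(0,4)# 4/5
(0,5)# 2/3
(1,0)# 5/5
(1,1)# 7/7
(1,2)# 7/7
(1,3)# 5/7
(1,4)+ 2/8
(1,5)# 2/5
(2,0)# 5/5
(2,1)# 7/7
(2,3)# 4/7
(2,4)+ 4/8
(2,5)+ 4/5
(3,0)# 5/5
(3,1)# 7/7
(3,2)# 7/7
(3,3)# 5/7
(3,4)+ 4/8
(3,5)+ 4/5
(4,0)# 3/3
(4,1)# 5/5
(4,2)# 5/5
(4,3)# 4/5
(4,4)# 2/5
(4,5)+ 2/3
The smallest same-type fraction is 2/8 at (1,4), which reduces to 1/4. Any threshold above that leaves this agent unsatisfied.

1/4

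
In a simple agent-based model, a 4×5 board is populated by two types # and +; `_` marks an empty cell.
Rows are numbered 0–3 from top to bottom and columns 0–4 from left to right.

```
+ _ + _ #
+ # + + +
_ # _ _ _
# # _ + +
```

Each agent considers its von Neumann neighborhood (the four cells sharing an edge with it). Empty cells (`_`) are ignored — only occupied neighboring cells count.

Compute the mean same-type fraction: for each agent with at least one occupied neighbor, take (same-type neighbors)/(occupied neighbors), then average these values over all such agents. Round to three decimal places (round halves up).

0.769

Row 0: (0,0)+ 1/1 · (0,2)+ 1/1 · (0,4)# 0/1
Row 1: (1,0)+ 1/2 · (1,1)# 1/3 · (1,2)+ 2/3 · (1,3)+ 2/2 · (1,4)+ 1/2
Row 2: (2,1)# 2/2
Row 3: (3,0)# 1/1 · (3,1)# 2/2 · (3,3)+ 1/1 · (3,4)+ 1/1
Sum over 13 agents: 1/1 + 1/1 + 0/1 + 1/2 + 1/3 + 2/3 + 2/2 + 1/2 + 2/2 + 1/1 + 2/2 + 1/1 + 1/1 = 10; mean = 10 ÷ 13 = 10/13 = 0.769230… → 0.769.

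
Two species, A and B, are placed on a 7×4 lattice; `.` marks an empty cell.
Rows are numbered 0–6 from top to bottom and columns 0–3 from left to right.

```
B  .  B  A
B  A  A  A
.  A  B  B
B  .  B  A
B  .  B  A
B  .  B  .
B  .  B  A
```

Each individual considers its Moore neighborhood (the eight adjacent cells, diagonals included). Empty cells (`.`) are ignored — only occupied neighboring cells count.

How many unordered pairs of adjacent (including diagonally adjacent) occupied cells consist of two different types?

Scan each occupied cell's neighbors to the right and below (and the two forward diagonals) so each pair is counted once.
From row 0: 5 unlike of 8 pairs (running 5/8).
From row 1: 7 unlike of 11 pairs (running 12/19).
From row 2: 5 unlike of 8 pairs (running 17/27).
From row 3: 3 unlike of 6 pairs (running 20/33).
From row 4: 2 unlike of 4 pairs (running 22/37).
From row 5: 1 unlike of 3 pairs (running 23/40).
From row 6: 1 unlike of 1 pairs (running 24/41).
Total adjacent occupied pairs: 41; unlike-type pairs: 24.

24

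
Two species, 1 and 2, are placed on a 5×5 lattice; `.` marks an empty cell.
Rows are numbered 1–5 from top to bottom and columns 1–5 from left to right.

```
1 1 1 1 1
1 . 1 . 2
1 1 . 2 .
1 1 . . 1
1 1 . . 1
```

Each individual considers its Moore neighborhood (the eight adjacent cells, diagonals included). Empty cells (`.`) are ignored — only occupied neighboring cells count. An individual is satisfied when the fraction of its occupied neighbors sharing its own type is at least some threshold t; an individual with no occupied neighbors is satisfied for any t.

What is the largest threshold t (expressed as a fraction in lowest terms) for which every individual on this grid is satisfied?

1/3

Row 1: (1,1)1 2/2 · (1,2)1 4/4 · (1,3)1 3/3 · (1,4)1 3/4 · (1,5)1 1/2
Row 2: (2,1)1 4/4 · (2,3)1 4/5 · (2,5)2 1/3
Row 3: (3,1)1 4/4 · (3,2)1 5/5 · (3,4)2 1/3
Row 4: (4,1)1 5/5 · (4,2)1 5/5 · (4,5)1 1/2
Row 5: (5,1)1 3/3 · (5,2)1 3/3 · (5,5)1 1/1
The smallest same-type fraction is 1/3 at (2,5), which reduces to 1/3. Any threshold above that leaves this individual unsatisfied.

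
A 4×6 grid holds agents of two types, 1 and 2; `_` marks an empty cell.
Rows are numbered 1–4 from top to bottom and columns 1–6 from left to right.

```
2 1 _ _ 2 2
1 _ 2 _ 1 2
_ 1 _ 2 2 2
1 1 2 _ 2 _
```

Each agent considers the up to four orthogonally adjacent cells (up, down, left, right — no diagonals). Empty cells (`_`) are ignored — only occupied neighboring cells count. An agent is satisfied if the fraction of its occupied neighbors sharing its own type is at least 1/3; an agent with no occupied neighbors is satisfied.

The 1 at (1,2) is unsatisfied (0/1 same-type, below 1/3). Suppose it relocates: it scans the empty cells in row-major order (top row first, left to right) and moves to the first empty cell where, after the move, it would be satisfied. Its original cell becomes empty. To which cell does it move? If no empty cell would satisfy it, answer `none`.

(2,2)

Vacating (1,2). Empty cells in order:
  (1,3): 0/1 same-type → still unsatisfied.
  (1,4): 0/1 same-type → still unsatisfied.
  (2,2): 2/3 same-type → satisfied — stop here.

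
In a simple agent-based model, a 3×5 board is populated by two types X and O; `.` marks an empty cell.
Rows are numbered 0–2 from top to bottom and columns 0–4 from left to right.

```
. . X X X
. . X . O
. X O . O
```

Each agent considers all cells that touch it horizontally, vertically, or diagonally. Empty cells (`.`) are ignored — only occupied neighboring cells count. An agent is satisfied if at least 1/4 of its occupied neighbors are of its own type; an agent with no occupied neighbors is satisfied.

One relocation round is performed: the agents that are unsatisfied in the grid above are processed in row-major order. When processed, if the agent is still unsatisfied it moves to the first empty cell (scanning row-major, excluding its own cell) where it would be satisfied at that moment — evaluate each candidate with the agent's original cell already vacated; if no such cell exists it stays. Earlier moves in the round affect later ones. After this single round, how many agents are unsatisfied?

0

Initially unsatisfied (in order): (2,2).
  (2,2) → (0,0).
Resulting grid:
O . X X X
. . X . O
. X . . O
All satisfied now.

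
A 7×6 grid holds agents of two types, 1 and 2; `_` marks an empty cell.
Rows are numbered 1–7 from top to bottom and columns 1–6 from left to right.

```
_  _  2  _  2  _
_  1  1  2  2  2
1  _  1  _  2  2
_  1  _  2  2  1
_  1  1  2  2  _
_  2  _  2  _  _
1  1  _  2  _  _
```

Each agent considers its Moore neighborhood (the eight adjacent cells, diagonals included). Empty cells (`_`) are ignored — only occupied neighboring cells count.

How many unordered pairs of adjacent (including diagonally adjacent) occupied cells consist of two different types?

Scan each occupied cell's neighbors to the right and below (and the two forward diagonals) so each pair is counted once.
Row 1: 2(1,3)–1(2,3)≠ 2(1,3)–2(2,4)= 2(1,3)–1(2,2)≠ 2(1,5)–2(2,5)= 2(1,5)–2(2,6)= 2(1,5)–2(2,4)=  → 2/6 unlike.
Row 2: 1(2,2)–1(2,3)= 1(2,2)–1(3,3)= 1(2,2)–1(3,1)= 1(2,3)–2(2,4)≠ 1(2,3)–1(3,3)= 2(2,4)–2(2,5)= 2(2,4)–2(3,5)= 2(2,4)–1(3,3)≠ 2(2,5)–2(2,6)= 2(2,5)–2(3,5)= 2(2,5)–2(3,6)= 2(2,6)–2(3,6)= 2(2,6)–2(3,5)=  → 2/13 unlike.
Row 3: 1(3,1)–1(4,2)= 1(3,3)–2(4,4)≠ 1(3,3)–1(4,2)= 2(3,5)–2(3,6)= 2(3,5)–2(4,5)= 2(3,5)–1(4,6)≠ 2(3,5)–2(4,4)= 2(3,6)–1(4,6)≠ 2(3,6)–2(4,5)=  → 3/9 unlike.
Row 4: 1(4,2)–1(5,2)= 1(4,2)–1(5,3)= 2(4,4)–2(4,5)= 2(4,4)–2(5,4)= 2(4,4)–2(5,5)= 2(4,4)–1(5,3)≠ 2(4,5)–1(4,6)≠ 2(4,5)–2(5,5)= 2(4,5)–2(5,4)= 1(4,6)–2(5,5)≠  → 3/10 unlike.
Row 5: 1(5,2)–1(5,3)= 1(5,2)–2(6,2)≠ 1(5,3)–2(5,4)≠ 1(5,3)–2(6,4)≠ 1(5,3)–2(6,2)≠ 2(5,4)–2(5,5)= 2(5,4)–2(6,4)= 2(5,5)–2(6,4)=  → 4/8 unlike.
Row 6: 2(6,2)–1(7,2)≠ 2(6,2)–1(7,1)≠ 2(6,4)–2(7,4)=  → 2/3 unlike.
Row 7: 1(7,1)–1(7,2)=  → 0/1 unlike.
Total adjacent occupied pairs: 50; unlike-type pairs: 16.

16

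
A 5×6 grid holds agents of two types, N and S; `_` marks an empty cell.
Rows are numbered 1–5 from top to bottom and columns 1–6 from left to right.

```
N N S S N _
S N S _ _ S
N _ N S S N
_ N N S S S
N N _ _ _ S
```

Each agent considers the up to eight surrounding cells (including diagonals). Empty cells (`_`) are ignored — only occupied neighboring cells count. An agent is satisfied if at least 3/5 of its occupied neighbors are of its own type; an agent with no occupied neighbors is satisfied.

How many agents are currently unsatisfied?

9

(1,1)N 2/3 ok
(1,2)N 2/5 unhappy
(1,3)S 2/4 unhappy
(1,4)S 2/3 ok
(1,5)N 0/2 unhappy
(2,1)S 0/4 unhappy
(2,2)N 4/7 unhappy
(2,3)S 3/6 unhappy
(2,6)S 1/3 unhappy
(3,1)N 2/3 ok
(3,3)N 3/6 unhappy
(3,4)S 4/6 ok
(3,5)S 5/6 ok
(3,6)N 0/4 unhappy
(4,2)N 5/5 ok
(4,3)N 3/5 ok
(4,4)S 3/5 ok
(4,5)S 5/6 ok
(4,6)S 3/4 ok
(5,1)N 2/2 ok
(5,2)N 3/3 ok
(5,6)S 2/2 ok
Unsatisfied: (1,2), (1,3), (1,5), (2,1), (2,2), (2,3), (2,6), (3,3), (3,6) — 9 in total.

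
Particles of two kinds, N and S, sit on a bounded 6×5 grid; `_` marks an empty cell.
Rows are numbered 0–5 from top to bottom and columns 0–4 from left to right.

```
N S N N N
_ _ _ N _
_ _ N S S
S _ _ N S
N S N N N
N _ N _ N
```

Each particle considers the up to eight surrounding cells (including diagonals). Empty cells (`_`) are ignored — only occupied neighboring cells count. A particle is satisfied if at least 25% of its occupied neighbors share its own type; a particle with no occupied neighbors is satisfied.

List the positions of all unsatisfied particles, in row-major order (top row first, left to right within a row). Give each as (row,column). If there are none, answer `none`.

(0,0), (0,1), (4,1)

Row 0: (0,0)N 0/1 not · (0,1)S 0/2 not · (0,2)N 2/3 satisfied · (0,3)N 3/3 satisfied · (0,4)N 2/2 satisfied
Row 1: (1,3)N 4/6 satisfied
Row 2: (2,2)N 2/3 satisfied · (2,3)S 2/5 satisfied · (2,4)S 2/4 satisfied
Row 3: (3,0)S 1/2 satisfied · (3,3)N 4/7 satisfied · (3,4)S 2/5 satisfied
Row 4: (4,0)N 1/3 satisfied · (4,1)S 1/5 not · (4,2)N 3/4 satisfied · (4,3)N 5/6 satisfied · (4,4)N 3/4 satisfied
Row 5: (5,0)N 1/2 satisfied · (5,2)N 2/3 satisfied · (5,4)N 2/2 satisfied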